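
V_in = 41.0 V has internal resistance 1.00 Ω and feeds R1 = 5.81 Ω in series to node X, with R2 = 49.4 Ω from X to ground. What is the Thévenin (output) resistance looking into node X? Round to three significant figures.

R_th ≈ 5.98 Ω

R1' = 1.00 + 5.81 = 6.810 Ω (source resistance + R1).
Zeroing V_in shorts the top of R1' to ground, so R_th = R1' ‖ R2 = 5.985 Ω.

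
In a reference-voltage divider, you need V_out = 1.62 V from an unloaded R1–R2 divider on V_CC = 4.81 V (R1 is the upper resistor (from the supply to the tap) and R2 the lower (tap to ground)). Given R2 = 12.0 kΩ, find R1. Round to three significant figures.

R1 ≈ 23.6 kΩ

The divider ratio is R2/(R1+R2) = 1.62/4.81 = 0.3368.
Rearranging, R1 = R2·(1−k)/k = 12.0 × 1.969 = 23.63 kΩ.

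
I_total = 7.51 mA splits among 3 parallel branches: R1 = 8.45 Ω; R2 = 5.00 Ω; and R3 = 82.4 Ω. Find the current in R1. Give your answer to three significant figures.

Conductances: ΣG = 1/8.45 + 1/5.00 + 1/82.4 = 0.3305 (1/Ω).
R1 takes the fraction G_k/ΣG = 0.1183/0.3305 = 0.3581, so I = 7.51 × 0.3581 = 2.689 mA.

I ≈ 2.69 mA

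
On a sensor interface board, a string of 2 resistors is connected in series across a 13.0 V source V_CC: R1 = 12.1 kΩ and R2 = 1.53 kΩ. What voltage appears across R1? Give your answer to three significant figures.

V ≈ 11.5 V

Series total: ΣR = 12.1 + 1.53 = 13.63 kΩ.
V = V_CC · R/ΣR = 13.0 × 0.8877 = 11.54 V.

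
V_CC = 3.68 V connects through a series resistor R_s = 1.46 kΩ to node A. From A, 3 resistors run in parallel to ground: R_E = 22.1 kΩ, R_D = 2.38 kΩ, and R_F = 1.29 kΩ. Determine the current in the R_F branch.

Equivalent of the parallel group: R_p = 0.8061 kΩ.
Node voltage V_A = V_CC · R_p/(R_s + R_p) = 3.68 × 0.3557 = 1.309 V.
Branch current I = V_A/R_F = 1.309/1.29 = 1.015 mA.
(Check via current divider: I_total = 1.624 mA; share G_k/ΣG = 0.6248 → same result.)

I ≈ 1.01 mA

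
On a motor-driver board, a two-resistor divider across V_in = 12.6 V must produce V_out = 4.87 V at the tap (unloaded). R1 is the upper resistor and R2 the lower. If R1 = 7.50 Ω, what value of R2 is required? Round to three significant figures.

R2 ≈ 4.73 Ω

Required fraction k = V_out/V_in = 0.3865.
So R2 = R1 · V_out/(V_in − V_out) = 7.50 × 4.87/(12.6 − 4.87) = 7.50 × 0.6300 = 4.725 Ω.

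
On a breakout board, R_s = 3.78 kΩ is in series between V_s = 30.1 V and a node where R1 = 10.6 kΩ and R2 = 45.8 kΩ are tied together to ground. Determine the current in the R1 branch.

Combine the parallel branches: R_p = (1/10.6 + 1/45.8)⁻¹ = 8.608 kΩ.
V_A by voltage divider: V_A = 30.1 × 8.608/(3.78 + 8.608) = 20.92 V.
Branch current I = V_A/R1 = 20.92/10.6 = 1.973 mA.

I ≈ 1.97 mA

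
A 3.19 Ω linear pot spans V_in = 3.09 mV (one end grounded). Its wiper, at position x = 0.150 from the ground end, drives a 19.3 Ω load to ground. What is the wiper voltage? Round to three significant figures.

V_out ≈ 0.454 mV

Lower segment x·R_p = 0.4785 Ω; upper segment (1−x)·R_p = 2.712 Ω.
Lower segment in parallel with the load: 0.4785 ‖ 19.3 = 0.4669 Ω.
V_out = 3.09 × 0.4669/(2.712 + 0.4669) = 0.4539 mV.
(Unloaded: V_out = x·V_in = 0.463 mV.)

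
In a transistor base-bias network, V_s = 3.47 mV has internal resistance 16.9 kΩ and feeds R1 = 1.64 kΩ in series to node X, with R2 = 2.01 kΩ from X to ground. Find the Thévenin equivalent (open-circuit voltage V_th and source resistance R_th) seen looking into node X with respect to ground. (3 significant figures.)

R1' = 16.9 + 1.64 = 18.54 kΩ (source resistance + R1).
Open-circuit (no load on X): V_th = V_s · R2/(R1' + R2) = 3.47 × 2.01/(18.54 + 2.01) = 0.3394 mV.
With V_s suppressed (replaced by a short), R_th = R1' ‖ R2 = (18.54 × 2.01)/(18.54 + 2.01) = 1.813 kΩ.

V_th ≈ 0.339 mV, R_th ≈ 1.81 kΩ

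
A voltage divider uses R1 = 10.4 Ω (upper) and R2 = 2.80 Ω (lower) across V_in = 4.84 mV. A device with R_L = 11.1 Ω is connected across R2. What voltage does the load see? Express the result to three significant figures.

The load sits in parallel with R2, giving an effective lower resistance R2' = R2·R_L/(R2+R_L) = 2.236 Ω.
Now apply the divider: V_out = 4.84 × 0.1770 = 0.8565 mV.
(Unloaded it would be 1.03 mV; the load pulls it down.)

V_out ≈ 0.856 mV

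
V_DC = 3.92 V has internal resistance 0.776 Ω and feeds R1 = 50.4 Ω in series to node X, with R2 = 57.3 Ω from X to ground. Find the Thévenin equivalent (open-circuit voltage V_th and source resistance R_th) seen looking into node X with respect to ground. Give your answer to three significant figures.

R1' = 0.776 + 50.4 = 51.18 Ω (source resistance + R1).
V_th is the unloaded tap voltage: V_DC · R2/(R1'+R2) = 3.92 × 0.5282 = 2.071 V.
Looking into X with the source shorted: R_th = R1'·R2/(R1'+R2) = 51.18 × 57.3/108.5 = 27.03 Ω.

V_th ≈ 2.07 V, R_th ≈ 27.0 Ω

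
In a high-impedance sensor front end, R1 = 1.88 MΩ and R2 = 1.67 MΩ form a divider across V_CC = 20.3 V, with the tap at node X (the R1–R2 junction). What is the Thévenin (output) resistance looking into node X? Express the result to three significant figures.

Looking into X with the source shorted: R_th = R1·R2/(R1+R2) = 1.880 × 1.67/3.550 = 0.8844 MΩ.

R_th ≈ 0.884 MΩ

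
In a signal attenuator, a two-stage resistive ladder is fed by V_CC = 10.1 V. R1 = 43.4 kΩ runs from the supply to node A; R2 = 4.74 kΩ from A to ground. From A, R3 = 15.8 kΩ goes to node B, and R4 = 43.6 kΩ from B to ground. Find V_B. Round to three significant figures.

V_B ≈ 0.681 V

Node A sees R2 in parallel with the series input of stage 2, R3 + R4 = 59.40 kΩ.
Effective lower resistance at A: R2 ‖ 59.40 = 4.390 kΩ.
V_A = 10.1 × 4.390/(43.4 + 4.390) = 0.9277 V.
V_B = V_A × 0.7340 = 0.6810 V.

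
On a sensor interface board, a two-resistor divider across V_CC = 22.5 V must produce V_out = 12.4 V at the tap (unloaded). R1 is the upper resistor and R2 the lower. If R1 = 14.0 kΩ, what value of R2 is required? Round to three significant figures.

R2 ≈ 17.2 kΩ

V_out/V_CC = R2/(R1+R2) = 0.5511.
R2 = R1 · 0.5511/(1 − 0.5511) = 17.19 kΩ.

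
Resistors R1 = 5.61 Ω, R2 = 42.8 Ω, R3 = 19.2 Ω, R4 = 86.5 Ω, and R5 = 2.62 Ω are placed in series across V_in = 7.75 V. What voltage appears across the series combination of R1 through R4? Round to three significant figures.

Total series resistance ΣR = 5.61 + 42.8 + 19.2 + 86.5 + 2.62 = 156.7 Ω.
R_{R1..R4} = 5.61 + 42.8 + 19.2 + 86.5 = 154.1 Ω.
By the voltage-divider rule, V = 7.75 × 154.1/156.7 = 7.620 V.

V ≈ 7.62 V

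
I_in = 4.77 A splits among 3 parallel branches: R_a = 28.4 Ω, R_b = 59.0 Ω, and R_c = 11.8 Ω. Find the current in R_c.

I ≈ 2.95 A

ΣG = 1/28.4 + 1/59.0 + 1/11.8 = 0.1369.
By the current-divider rule, I = I_in · G_k/ΣG = 4.77 × 0.6190 = 2.953 A.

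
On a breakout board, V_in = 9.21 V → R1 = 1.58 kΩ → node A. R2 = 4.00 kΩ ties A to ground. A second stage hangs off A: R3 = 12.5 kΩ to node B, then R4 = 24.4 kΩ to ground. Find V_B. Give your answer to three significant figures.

V_B ≈ 4.24 V

The second stage (R3 + R4 = 36.90 kΩ) loads node A in parallel with R2.
R2 ‖ (R3+R4) = 3.609 kΩ.
V_A = 9.21 × 3.609/(1.58 + 3.609) = 6.406 V.
V_B = V_A × 0.6612 = 4.236 V.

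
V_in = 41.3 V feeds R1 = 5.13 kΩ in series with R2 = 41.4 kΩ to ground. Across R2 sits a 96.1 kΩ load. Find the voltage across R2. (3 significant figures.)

The load sits in parallel with R2, giving an effective lower resistance R2' = R2·R_L/(R2+R_L) = 28.93 kΩ.
Then V_out = V_in · R2'/(R1 + R2') = 41.3 × 28.93/34.06 = 35.08 V.

V_out ≈ 35.1 V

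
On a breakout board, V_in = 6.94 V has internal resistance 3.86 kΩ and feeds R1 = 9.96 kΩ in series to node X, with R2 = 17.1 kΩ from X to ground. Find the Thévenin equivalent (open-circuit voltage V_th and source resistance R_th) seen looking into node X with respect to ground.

R1' = 3.86 + 9.96 = 13.82 kΩ (source resistance + R1).
Open-circuit (no load on X): V_th = V_in · R2/(R1' + R2) = 6.94 × 17.1/(13.82 + 17.1) = 3.838 V.
Looking into X with the source shorted: R_th = R1'·R2/(R1'+R2) = 13.82 × 17.1/30.92 = 7.643 kΩ.

V_th ≈ 3.84 V, R_th ≈ 7.64 kΩ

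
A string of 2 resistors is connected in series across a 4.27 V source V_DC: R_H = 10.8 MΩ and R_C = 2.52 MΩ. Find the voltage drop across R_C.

V ≈ 0.808 V

Series total: ΣR = 10.8 + 2.52 = 13.32 MΩ.
Voltage divider: V = V_DC · (2.520 / 13.32) = 4.27 × 0.1892 = 0.8078 V.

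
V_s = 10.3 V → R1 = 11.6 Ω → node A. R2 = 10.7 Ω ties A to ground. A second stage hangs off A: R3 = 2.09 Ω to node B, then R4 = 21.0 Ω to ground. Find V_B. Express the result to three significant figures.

Node A sees R2 in parallel with the series input of stage 2, R3 + R4 = 23.09 Ω.
Effective lower resistance at A: R2 ‖ 23.09 = 7.312 Ω.
So V_A = 10.3 × 0.3866 = 3.982 V.
Stage 2 is unloaded, so V_B = V_A · R4/(R3+R4) = 3.982 × 21.0/23.09 = 3.622 V.

V_B ≈ 3.62 V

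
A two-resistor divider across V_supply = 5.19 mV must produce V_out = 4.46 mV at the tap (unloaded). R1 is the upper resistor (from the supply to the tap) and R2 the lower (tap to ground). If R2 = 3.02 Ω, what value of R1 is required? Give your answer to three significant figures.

R1 ≈ 0.494 Ω

V_out/V_supply = R2/(R1+R2) = 0.8593.
Rearranging, R1 = R2·(1−k)/k = 3.02 × 0.1637 = 0.4943 Ω.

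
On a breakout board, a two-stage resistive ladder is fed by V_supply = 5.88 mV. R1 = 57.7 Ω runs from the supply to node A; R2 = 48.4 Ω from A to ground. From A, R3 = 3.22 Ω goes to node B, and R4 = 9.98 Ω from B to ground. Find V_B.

V_B ≈ 0.677 mV

Looking into the second stage from A: R3 + R4 = 13.20 Ω appears in parallel with R2.
R2 ‖ (R3+R4) = 10.37 Ω.
First divider: V_A = V_supply · 10.37/(57.7 + 10.37) = 0.8959 mV.
Stage 2 is unloaded, so V_B = V_A · R4/(R3+R4) = 0.8959 × 9.98/13.20 = 0.6773 mV.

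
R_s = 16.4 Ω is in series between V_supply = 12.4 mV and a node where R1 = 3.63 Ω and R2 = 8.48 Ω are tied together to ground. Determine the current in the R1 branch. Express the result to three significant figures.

I ≈ 0.458 mA

Combine the parallel branches: R_p = (1/3.63 + 1/8.48)⁻¹ = 2.542 Ω.
V_A by voltage divider: V_A = 12.4 × 2.542/(16.4 + 2.542) = 1.664 mV.
Branch current I = V_A/R1 = 1.664/3.63 = 0.4584 mA.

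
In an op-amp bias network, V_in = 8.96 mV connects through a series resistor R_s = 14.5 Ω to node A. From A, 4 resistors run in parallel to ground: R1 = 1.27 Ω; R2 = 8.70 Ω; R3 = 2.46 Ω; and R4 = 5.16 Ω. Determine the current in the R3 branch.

Parallel bank: R_p = 1/(1/1.27 + 1/8.70 + 1/2.46 + 1/5.16) = 0.6655 Ω.
V_A = 8.96 × 0.6655/15.17 = 0.3932 mV.
I(R3) = V_A / R3 = 0.3932/2.46 = 0.1598 mA.

I ≈ 0.160 mA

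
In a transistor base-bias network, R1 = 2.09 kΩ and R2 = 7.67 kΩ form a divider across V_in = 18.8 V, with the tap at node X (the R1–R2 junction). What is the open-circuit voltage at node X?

V_th ≈ 14.8 V

V_th is the unloaded tap voltage: V_in · R2/(R1+R2) = 18.8 × 0.7859 = 14.77 V.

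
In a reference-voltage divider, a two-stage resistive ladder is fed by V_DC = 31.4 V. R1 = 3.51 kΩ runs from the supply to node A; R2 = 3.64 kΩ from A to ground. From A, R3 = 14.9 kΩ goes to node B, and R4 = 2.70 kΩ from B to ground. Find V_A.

V_A ≈ 14.5 V

The second stage (R3 + R4 = 17.60 kΩ) loads node A in parallel with R2.
R2 ‖ (R3+R4) = 3.016 kΩ.
First divider: V_A = V_DC · 3.016/(3.51 + 3.016) = 14.51 V.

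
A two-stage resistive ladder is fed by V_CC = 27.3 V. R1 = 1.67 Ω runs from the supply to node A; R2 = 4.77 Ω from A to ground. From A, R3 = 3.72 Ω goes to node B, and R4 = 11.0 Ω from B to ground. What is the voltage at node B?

V_B ≈ 13.9 V

Looking into the second stage from A: R3 + R4 = 14.72 Ω appears in parallel with R2.
R2 ‖ (R3+R4) = 3.603 Ω.
First divider: V_A = V_CC · 3.603/(1.67 + 3.603) = 18.65 V.
Then the unloaded second divider: V_B = V_A × R4/(R3+R4) = 18.65 × 0.7473 = 13.94 V.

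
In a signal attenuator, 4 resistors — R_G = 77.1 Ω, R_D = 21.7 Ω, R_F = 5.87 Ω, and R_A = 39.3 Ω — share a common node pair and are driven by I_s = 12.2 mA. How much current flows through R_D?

I ≈ 2.21 mA

ΣG = 1/77.1 + 1/21.7 + 1/5.87 + 1/39.3 = 0.2549.
By the current-divider rule, I = I_s · G_k/ΣG = 12.2 × 0.1808 = 2.206 mA.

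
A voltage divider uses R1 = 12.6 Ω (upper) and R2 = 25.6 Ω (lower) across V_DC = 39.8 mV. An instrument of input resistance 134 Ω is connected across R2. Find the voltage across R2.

V_out ≈ 25.1 mV

R2 ‖ R_L = (25.6 × 134)/(25.6 + 134) = 21.49 Ω.
Now apply the divider: V_out = 39.8 × 0.6304 = 25.09 mV.
(Unloaded it would be 26.7 mV; the load pulls it down.)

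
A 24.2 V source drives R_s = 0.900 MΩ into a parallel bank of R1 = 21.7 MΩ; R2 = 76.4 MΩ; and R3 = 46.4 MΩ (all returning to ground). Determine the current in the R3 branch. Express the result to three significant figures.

Parallel bank: R_p = 1/(1/21.7 + 1/76.4 + 1/46.4) = 12.39 MΩ.
Node voltage V_A = V_s · R_p/(R_s + R_p) = 24.2 × 0.9323 = 22.56 V.
I(R3) = V_A / R3 = 22.56/46.4 = 0.4862 µA.

I ≈ 0.486 µA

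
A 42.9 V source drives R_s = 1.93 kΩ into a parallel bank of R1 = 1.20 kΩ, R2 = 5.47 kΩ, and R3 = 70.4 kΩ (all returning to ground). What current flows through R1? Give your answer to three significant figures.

Combine the parallel branches: R_p = (1/1.20 + 1/5.47 + 1/70.4)⁻¹ = 0.9705 kΩ.
V_A by voltage divider: V_A = 42.9 × 0.9705/(1.93 + 0.9705) = 14.35 V.
I(R1) = V_A / R1 = 14.35/1.20 = 11.96 mA.
(Check via current divider: I_total = 14.79 mA; share G_k/ΣG = 0.8088 → same result.)

I ≈ 12.0 mA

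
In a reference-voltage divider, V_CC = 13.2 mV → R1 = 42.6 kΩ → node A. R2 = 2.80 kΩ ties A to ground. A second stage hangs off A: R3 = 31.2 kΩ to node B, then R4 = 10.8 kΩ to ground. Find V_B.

V_B ≈ 0.197 mV

Looking into the second stage from A: R3 + R4 = 42.00 kΩ appears in parallel with R2.
R2 ‖ (R3+R4) = 2.625 kΩ.
First divider: V_A = V_CC · 2.625/(42.6 + 2.625) = 0.7662 mV.
Stage 2 is unloaded, so V_B = V_A · R4/(R3+R4) = 0.7662 × 10.8/42.00 = 0.1970 mV.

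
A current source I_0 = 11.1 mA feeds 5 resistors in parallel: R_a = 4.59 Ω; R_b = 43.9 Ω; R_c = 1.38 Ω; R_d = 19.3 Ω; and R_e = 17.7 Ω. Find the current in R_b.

I ≈ 0.236 mA

ΣG = 1/4.59 + 1/43.9 + 1/1.38 + 1/19.3 + 1/17.7 = 1.074.
R_b takes the fraction G_k/ΣG = 0.02278/1.074 = 0.02122, so I = 11.1 × 0.02122 = 0.2355 mA.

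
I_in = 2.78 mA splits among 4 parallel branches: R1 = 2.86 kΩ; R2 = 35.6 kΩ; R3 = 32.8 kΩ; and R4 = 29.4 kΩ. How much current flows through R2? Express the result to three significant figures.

Total conductance ΣG = 1/2.86 + 1/35.6 + 1/32.8 + 1/29.4 = 0.4422 (units of 1/kΩ).
R2 takes the fraction G_k/ΣG = 0.02809/0.4422 = 0.06352, so I = 2.78 × 0.06352 = 0.1766 mA.

I ≈ 0.177 mA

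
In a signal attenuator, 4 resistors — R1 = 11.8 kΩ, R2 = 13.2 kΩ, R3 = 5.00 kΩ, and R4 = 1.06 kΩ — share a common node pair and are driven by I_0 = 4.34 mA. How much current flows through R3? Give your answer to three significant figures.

Total conductance ΣG = 1/11.8 + 1/13.2 + 1/5.00 + 1/1.06 = 1.304 (units of 1/kΩ).
Current divider: I(R3) = I_0 · G_k/ΣG = 4.34 × (0.2000/1.304) = 4.34 × 0.1534 = 0.6657 mA.

I ≈ 0.666 mA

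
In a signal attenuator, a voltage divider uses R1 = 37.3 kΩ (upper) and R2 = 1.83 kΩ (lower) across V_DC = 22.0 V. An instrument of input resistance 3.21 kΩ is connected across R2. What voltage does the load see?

V_out ≈ 0.667 V

The load sits in parallel with R2, giving an effective lower resistance R2' = R2·R_L/(R2+R_L) = 1.166 kΩ.
Voltage divider with the loaded lower leg: V_out = 22.0 × 1.166/(37.3 + 1.166) = 22.0 × 0.03030 = 0.6666 V.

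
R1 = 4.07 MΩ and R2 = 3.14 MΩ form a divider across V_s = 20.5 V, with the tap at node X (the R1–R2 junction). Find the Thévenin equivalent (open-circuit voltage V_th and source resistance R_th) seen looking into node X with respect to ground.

V_th ≈ 8.93 V, R_th ≈ 1.77 MΩ

With X open, the divider is unloaded: V_th = 20.5 × 3.14/7.210 = 8.928 V.
Zeroing V_s shorts the top of R1 to ground, so R_th = R1 ‖ R2 = 1.773 MΩ.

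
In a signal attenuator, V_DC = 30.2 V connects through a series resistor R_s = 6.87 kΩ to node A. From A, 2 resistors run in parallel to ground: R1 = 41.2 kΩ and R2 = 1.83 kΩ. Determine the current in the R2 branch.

I ≈ 3.35 mA

Equivalent of the parallel group: R_p = 1.752 kΩ.
Node voltage V_A = V_DC · R_p/(R_s + R_p) = 30.2 × 0.2032 = 6.137 V.
I(R2) = V_A / R2 = 6.137/1.83 = 3.354 mA.
(Equivalently: I_total = 3.503 mA, then current-divider fraction G_k/ΣG = 0.9575.)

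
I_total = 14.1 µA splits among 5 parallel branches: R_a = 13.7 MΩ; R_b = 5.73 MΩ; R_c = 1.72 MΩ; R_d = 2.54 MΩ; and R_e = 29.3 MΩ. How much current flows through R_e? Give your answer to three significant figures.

ΣG = 1/13.7 + 1/5.73 + 1/1.72 + 1/2.54 + 1/29.3 = 1.257.
By the current-divider rule, I = I_total · G_k/ΣG = 14.1 × 0.02716 = 0.3829 µA.

I ≈ 0.383 µA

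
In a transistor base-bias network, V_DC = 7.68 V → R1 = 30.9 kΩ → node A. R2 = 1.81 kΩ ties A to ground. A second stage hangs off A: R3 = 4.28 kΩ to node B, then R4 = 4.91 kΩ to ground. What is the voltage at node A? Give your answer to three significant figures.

Looking into the second stage from A: R3 + R4 = 9.190 kΩ appears in parallel with R2.
Effective lower resistance at A: R2 ‖ 9.190 = 1.512 kΩ.
V_A = 7.68 × 1.512/(30.9 + 1.512) = 0.3583 V.

V_A ≈ 0.358 V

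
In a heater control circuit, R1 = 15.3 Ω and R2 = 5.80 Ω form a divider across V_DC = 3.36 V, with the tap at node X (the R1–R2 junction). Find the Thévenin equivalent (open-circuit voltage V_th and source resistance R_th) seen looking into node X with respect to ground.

Open-circuit (no load on X): V_th = V_DC · R2/(R1 + R2) = 3.36 × 5.80/(15.30 + 5.80) = 0.9236 V.
Looking into X with the source shorted: R_th = R1·R2/(R1+R2) = 15.30 × 5.80/21.10 = 4.206 Ω.

V_th ≈ 0.924 V, R_th ≈ 4.21 Ω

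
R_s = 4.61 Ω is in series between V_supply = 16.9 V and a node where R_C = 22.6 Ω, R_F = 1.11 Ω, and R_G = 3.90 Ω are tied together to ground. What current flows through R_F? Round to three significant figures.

I ≈ 2.33 A

Combine the parallel branches: R_p = (1/22.6 + 1/1.11 + 1/3.90)⁻¹ = 0.8323 Ω.
V_A by voltage divider: V_A = 16.9 × 0.8323/(4.61 + 0.8323) = 2.584 V.
I(R_F) = V_A / R_F = 2.584/1.11 = 2.328 A.
(Check via current divider: I_total = 3.105 A; share G_k/ΣG = 0.7498 → same result.)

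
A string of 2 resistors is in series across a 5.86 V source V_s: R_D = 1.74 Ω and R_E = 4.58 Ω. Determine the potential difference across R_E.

V ≈ 4.25 V

ΣR = 1.74 + 4.58 = 6.320 Ω.
Voltage divider: V = V_s · (4.580 / 6.320) = 5.86 × 0.7247 = 4.247 V.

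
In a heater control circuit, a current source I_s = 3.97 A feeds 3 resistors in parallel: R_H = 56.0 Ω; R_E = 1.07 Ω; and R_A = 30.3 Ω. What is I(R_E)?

I ≈ 3.77 A

Conductances: ΣG = 1/56.0 + 1/1.07 + 1/30.3 = 0.9854 (1/Ω).
By the current-divider rule, I = I_s · G_k/ΣG = 3.97 × 0.9484 = 3.765 A.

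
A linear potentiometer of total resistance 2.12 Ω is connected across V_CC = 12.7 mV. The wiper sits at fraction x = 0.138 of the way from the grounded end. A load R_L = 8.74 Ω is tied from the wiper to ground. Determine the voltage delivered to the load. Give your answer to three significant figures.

V_out ≈ 1.70 mV

Split the track: R_lower = x·R_p = 0.2926 Ω, R_upper = (1−x)·R_p = 1.827 Ω.
Lower segment in parallel with the load: 0.2926 ‖ 8.74 = 0.2831 Ω.
Then V_out = V_CC · 0.2831/(1.827 + 0.2831) = 1.703 mV.
(Unloaded: V_out = x·V_CC = 1.75 mV.)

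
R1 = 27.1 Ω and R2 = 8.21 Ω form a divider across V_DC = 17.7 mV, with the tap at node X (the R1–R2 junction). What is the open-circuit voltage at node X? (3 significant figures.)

V_th ≈ 4.12 mV

V_th is the unloaded tap voltage: V_DC · R2/(R1+R2) = 17.7 × 0.2325 = 4.115 mV.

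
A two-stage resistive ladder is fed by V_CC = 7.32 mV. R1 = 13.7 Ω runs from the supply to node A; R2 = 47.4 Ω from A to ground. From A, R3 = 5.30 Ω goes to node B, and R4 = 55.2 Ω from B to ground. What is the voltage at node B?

V_B ≈ 4.41 mV

Looking into the second stage from A: R3 + R4 = 60.50 Ω appears in parallel with R2.
R2 ‖ (R3+R4) = 26.58 Ω.
V_A = 7.32 × 26.58/(13.7 + 26.58) = 4.830 mV.
V_B = V_A × 0.9124 = 4.407 mV.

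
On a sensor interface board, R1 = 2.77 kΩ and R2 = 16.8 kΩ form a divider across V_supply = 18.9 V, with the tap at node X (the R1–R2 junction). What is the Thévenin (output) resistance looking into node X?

Looking into X with the source shorted: R_th = R1·R2/(R1+R2) = 2.770 × 16.8/19.57 = 2.378 kΩ.

R_th ≈ 2.38 kΩ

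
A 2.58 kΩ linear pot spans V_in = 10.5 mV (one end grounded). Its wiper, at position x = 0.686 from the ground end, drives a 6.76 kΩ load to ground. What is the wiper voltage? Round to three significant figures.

V_out ≈ 6.66 mV

Lower segment x·R_p = 1.770 kΩ; upper segment (1−x)·R_p = 0.8101 kΩ.
R_L loads the lower segment: effective lower R = 1.403 kΩ.
Loaded-divider output: V_out = 10.5 × 0.6339 = 6.656 mV.
(Unloaded: V_out = x·V_in = 7.20 mV.)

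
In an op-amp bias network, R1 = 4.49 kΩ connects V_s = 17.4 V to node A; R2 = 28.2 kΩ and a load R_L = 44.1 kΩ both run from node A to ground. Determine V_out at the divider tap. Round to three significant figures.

First combine the lower leg with the load: R2 ‖ R_L = 17.20 kΩ.
Then V_out = V_s · R2'/(R1 + R2') = 17.4 × 17.20/21.69 = 13.80 V.

V_out ≈ 13.8 V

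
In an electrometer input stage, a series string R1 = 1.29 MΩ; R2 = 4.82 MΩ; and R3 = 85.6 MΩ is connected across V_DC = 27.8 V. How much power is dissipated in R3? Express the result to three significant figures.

P ≈ 7.87 µW

The common current is I = 27.8/91.71 = 0.3031 µA.
P(R3) = I²·R3 = (0.3031)² × 85.6 = 7.866 µW.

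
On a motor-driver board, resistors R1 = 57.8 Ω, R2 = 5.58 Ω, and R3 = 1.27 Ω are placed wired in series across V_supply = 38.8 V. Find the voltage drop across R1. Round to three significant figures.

Total series resistance ΣR = 57.8 + 5.58 + 1.27 = 64.65 Ω.
V = V_supply · R/ΣR = 38.8 × 0.8940 = 34.69 V.

V ≈ 34.7 V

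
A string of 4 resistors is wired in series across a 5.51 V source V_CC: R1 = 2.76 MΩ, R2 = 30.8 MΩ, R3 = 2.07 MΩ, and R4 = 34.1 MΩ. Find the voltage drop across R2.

V ≈ 2.43 V

Series total: ΣR = 2.76 + 30.8 + 2.07 + 34.1 = 69.73 MΩ.
Voltage divider: V = V_CC · (30.80 / 69.73) = 5.51 × 0.4417 = 2.434 V.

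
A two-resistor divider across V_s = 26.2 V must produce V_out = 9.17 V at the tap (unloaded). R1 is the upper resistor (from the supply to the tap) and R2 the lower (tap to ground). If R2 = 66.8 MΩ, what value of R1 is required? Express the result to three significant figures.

V_out/V_s = R2/(R1+R2) = 0.3500.
Rearranging, R1 = R2·(1−k)/k = 66.8 × 1.857 = 124.1 MΩ.

R1 ≈ 124 MΩ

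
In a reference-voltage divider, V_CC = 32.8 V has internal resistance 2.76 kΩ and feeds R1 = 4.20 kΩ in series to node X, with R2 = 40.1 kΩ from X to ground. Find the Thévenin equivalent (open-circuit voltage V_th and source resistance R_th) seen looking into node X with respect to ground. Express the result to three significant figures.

V_th ≈ 27.9 V, R_th ≈ 5.93 kΩ

R1' = 2.76 + 4.20 = 6.960 kΩ (source resistance + R1).
Open-circuit (no load on X): V_th = V_CC · R2/(R1' + R2) = 32.8 × 40.1/(6.960 + 40.1) = 27.95 V.
Looking into X with the source shorted: R_th = R1'·R2/(R1'+R2) = 6.960 × 40.1/47.06 = 5.931 kΩ.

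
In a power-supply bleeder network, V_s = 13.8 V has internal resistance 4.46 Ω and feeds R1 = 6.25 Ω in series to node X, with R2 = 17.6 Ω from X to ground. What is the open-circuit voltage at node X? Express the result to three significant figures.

R1' = 4.46 + 6.25 = 10.71 Ω (source resistance + R1).
V_th is the unloaded tap voltage: V_s · R2/(R1'+R2) = 13.8 × 0.6217 = 8.579 V.

V_th ≈ 8.58 V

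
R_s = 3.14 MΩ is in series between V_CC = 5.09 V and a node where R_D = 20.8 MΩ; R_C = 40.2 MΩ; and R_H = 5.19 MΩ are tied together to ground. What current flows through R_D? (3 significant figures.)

I ≈ 0.133 µA

Combine the parallel branches: R_p = (1/20.8 + 1/40.2 + 1/5.19)⁻¹ = 3.765 MΩ.
V_A = 5.09 × 3.765/6.905 = 2.775 V.
Branch current I = V_A/R_D = 2.775/20.8 = 0.1334 µA.
(Check via current divider: I_total = 0.7372 µA; share G_k/ΣG = 0.1810 → same result.)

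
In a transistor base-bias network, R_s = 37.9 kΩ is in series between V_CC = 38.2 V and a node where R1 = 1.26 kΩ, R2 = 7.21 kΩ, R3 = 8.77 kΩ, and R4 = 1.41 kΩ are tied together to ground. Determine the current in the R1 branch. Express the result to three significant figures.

I ≈ 0.449 mA

Parallel bank: R_p = 1/(1/1.26 + 1/7.21 + 1/8.77 + 1/1.41) = 0.5696 kΩ.
Node voltage V_A = V_CC · R_p/(R_s + R_p) = 38.2 × 0.01481 = 0.5656 V.
I(R1) = V_A / R1 = 0.5656/1.26 = 0.4489 mA.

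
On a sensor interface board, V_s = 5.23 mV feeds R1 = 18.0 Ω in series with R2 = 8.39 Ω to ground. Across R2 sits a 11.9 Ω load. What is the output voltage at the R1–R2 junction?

V_out ≈ 1.12 mV

The load sits in parallel with R2, giving an effective lower resistance R2' = R2·R_L/(R2+R_L) = 4.921 Ω.
Then V_out = V_s · R2'/(R1 + R2') = 5.23 × 4.921/22.92 = 1.123 mV.
(Unloaded it would be 1.66 mV; the load pulls it down.)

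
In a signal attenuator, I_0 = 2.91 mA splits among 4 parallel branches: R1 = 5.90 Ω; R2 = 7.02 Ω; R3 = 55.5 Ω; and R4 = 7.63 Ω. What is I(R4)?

I ≈ 0.827 mA

Conductances: ΣG = 1/5.90 + 1/7.02 + 1/55.5 + 1/7.63 = 0.4610 (1/Ω).
R4 takes the fraction G_k/ΣG = 0.1311/0.4610 = 0.2843, so I = 2.91 × 0.2843 = 0.8273 mA.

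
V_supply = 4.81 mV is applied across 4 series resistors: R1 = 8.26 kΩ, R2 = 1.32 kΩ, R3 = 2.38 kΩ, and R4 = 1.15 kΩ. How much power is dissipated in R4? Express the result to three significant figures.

P ≈ 0.155 nW

The common current is I = 4.81/13.11 = 0.3669 µA.
P = I²R = 0.1346 × 1.15 = 0.1548 nW.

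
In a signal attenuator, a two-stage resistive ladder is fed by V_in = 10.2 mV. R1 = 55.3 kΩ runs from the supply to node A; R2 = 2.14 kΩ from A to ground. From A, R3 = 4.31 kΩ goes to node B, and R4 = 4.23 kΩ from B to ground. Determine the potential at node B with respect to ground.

V_B ≈ 0.152 mV

Looking into the second stage from A: R3 + R4 = 8.540 kΩ appears in parallel with R2.
Effective lower resistance at A: R2 ‖ 8.540 = 1.711 kΩ.
First divider: V_A = V_in · 1.711/(55.3 + 1.711) = 0.3062 mV.
Stage 2 is unloaded, so V_B = V_A · R4/(R3+R4) = 0.3062 × 4.23/8.540 = 0.1516 mV.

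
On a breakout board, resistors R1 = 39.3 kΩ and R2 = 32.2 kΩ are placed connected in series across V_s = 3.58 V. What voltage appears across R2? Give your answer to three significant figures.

V ≈ 1.61 V

ΣR = 39.3 + 32.2 = 71.50 kΩ.
Voltage divider: V = V_s · (32.20 / 71.50) = 3.58 × 0.4503 = 1.612 V.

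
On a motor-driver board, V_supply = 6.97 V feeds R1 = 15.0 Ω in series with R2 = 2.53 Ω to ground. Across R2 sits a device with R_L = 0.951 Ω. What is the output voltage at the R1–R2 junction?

V_out ≈ 0.307 V

The load sits in parallel with R2, giving an effective lower resistance R2' = R2·R_L/(R2+R_L) = 0.6912 Ω.
Voltage divider with the loaded lower leg: V_out = 6.97 × 0.6912/(15.0 + 0.6912) = 6.97 × 0.04405 = 0.3070 V.
(Unloaded it would be 1.01 V; the load pulls it down.)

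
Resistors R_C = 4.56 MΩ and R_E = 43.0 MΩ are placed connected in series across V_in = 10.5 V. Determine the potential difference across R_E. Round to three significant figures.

V ≈ 9.49 V

Total series resistance ΣR = 4.56 + 43.0 = 47.56 MΩ.
Voltage divider: V = V_in · (43.00 / 47.56) = 10.5 × 0.9041 = 9.493 V.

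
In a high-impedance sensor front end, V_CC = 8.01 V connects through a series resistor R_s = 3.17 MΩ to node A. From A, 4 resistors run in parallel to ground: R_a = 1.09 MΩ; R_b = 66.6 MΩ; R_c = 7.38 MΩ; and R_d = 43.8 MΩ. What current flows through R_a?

I ≈ 1.65 µA

Parallel bank: R_p = 1/(1/1.09 + 1/66.6 + 1/7.38 + 1/43.8) = 0.9168 MΩ.
V_A = 8.01 × 0.9168/4.087 = 1.797 V.
Branch current I = V_A/R_a = 1.797/1.09 = 1.648 µA.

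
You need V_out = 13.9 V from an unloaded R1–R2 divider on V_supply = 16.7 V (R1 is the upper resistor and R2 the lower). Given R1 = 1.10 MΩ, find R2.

R2 ≈ 5.46 MΩ

V_out/V_supply = R2/(R1+R2) = 0.8323.
R2 = R1 · 0.8323/(1 − 0.8323) = 5.461 MΩ.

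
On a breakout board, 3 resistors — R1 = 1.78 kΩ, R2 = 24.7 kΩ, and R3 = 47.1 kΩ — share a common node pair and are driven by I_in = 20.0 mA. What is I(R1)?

Total conductance ΣG = 1/1.78 + 1/24.7 + 1/47.1 = 0.6235 (units of 1/kΩ).
Current divider: I(R1) = I_in · G_k/ΣG = 20.0 × (0.5618/0.6235) = 20.0 × 0.9010 = 18.02 mA.

I ≈ 18.0 mA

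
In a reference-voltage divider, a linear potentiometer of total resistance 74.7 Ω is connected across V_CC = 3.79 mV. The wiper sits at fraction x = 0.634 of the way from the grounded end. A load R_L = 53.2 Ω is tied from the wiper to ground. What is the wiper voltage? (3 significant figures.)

V_out ≈ 1.81 mV

Split the track: R_lower = x·R_p = 47.36 Ω, R_upper = (1−x)·R_p = 27.34 Ω.
(x·R_p) ‖ R_L = 25.06 Ω.
Then V_out = V_CC · 25.06/(27.34 + 25.06) = 1.812 mV.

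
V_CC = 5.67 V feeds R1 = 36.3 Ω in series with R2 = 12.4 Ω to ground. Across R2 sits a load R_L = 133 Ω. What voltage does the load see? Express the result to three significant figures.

The load sits in parallel with R2, giving an effective lower resistance R2' = R2·R_L/(R2+R_L) = 11.34 Ω.
Then V_out = V_CC · R2'/(R1 + R2') = 5.67 × 11.34/47.64 = 1.350 V.

V_out ≈ 1.35 V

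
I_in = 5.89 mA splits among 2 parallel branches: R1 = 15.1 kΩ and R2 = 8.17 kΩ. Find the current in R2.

I ≈ 3.82 mA

With just two branches, the current splits inversely with resistance.
So I = 5.89 × 15.1/23.27 = 3.822 mA.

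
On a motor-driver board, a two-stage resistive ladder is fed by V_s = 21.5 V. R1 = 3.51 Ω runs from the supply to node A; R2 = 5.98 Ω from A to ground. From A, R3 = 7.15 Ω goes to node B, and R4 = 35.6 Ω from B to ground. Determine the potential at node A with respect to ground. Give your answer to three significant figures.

V_A ≈ 12.9 V

Node A sees R2 in parallel with the series input of stage 2, R3 + R4 = 42.75 Ω.
Effective lower resistance at A: R2 ‖ 42.75 = 5.246 Ω.
V_A = 21.5 × 5.246/(3.51 + 5.246) = 12.88 V.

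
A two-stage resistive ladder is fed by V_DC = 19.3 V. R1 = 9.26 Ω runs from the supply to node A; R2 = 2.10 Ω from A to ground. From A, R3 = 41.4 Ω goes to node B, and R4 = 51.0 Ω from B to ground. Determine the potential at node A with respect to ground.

Node A sees R2 in parallel with the series input of stage 2, R3 + R4 = 92.40 Ω.
R2 ‖ (R3+R4) = 2.053 Ω.
V_A = 19.3 × 2.053/(9.26 + 2.053) = 3.503 V.

V_A ≈ 3.50 V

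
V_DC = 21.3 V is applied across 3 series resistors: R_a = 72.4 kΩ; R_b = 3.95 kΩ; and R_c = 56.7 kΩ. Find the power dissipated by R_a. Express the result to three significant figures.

The common current is I = 21.3/133.1 = 0.1601 mA.
V(R_a) = I·R = 11.59 V; P = V·I = 11.59 × 0.1601 = 1.856 mW.

P ≈ 1.86 mW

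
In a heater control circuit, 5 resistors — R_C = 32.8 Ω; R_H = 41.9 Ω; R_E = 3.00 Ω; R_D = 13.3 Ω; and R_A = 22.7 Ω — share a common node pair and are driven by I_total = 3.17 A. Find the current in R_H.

ΣG = 1/32.8 + 1/41.9 + 1/3.00 + 1/13.3 + 1/22.7 = 0.5069.
Current divider: I(R_H) = I_total · G_k/ΣG = 3.17 × (0.02387/0.5069) = 3.17 × 0.04708 = 0.1492 A.

I ≈ 0.149 A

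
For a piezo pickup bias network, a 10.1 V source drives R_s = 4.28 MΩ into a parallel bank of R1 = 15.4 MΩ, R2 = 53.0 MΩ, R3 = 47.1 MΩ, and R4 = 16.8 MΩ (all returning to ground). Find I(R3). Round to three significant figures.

Equivalent of the parallel group: R_p = 6.077 MΩ.
V_A = 10.1 × 6.077/10.36 = 5.926 V.
I(R3) = V_A / R3 = 5.926/47.1 = 0.1258 µA.

I ≈ 0.126 µA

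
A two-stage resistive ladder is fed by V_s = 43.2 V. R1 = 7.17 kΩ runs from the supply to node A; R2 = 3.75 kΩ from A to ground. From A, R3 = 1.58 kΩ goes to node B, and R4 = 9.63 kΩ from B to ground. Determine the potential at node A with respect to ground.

Node A sees R2 in parallel with the series input of stage 2, R3 + R4 = 11.21 kΩ.
R2 ‖ (R3+R4) = 2.810 kΩ.
So V_A = 43.2 × 0.2816 = 12.16 V.

V_A ≈ 12.2 V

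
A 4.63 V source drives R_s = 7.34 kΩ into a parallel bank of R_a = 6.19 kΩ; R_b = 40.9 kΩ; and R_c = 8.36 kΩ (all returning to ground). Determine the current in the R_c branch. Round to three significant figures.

I ≈ 0.171 mA

Combine the parallel branches: R_p = (1/6.19 + 1/40.9 + 1/8.36)⁻¹ = 3.272 kΩ.
V_A = 4.63 × 3.272/10.61 = 1.428 V.
Branch current I = V_A/R_c = 1.428/8.36 = 0.1708 mA.
(Check via current divider: I_total = 0.4363 mA; share G_k/ΣG = 0.3914 → same result.)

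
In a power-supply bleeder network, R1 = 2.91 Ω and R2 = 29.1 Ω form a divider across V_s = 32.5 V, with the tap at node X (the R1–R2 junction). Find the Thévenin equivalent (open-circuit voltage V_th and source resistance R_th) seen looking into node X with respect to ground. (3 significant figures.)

V_th ≈ 29.5 V, R_th ≈ 2.65 Ω

V_th is the unloaded tap voltage: V_s · R2/(R1+R2) = 32.5 × 0.9091 = 29.55 V.
With V_s suppressed (replaced by a short), R_th = R1 ‖ R2 = (2.910 × 29.1)/(2.910 + 29.1) = 2.645 Ω.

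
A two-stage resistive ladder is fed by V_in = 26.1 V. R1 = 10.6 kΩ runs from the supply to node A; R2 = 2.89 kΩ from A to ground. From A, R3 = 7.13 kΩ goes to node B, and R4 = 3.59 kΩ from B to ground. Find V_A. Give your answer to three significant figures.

Node A sees R2 in parallel with the series input of stage 2, R3 + R4 = 10.72 kΩ.
R2 ‖ (R3+R4) = 2.276 kΩ.
So V_A = 26.1 × 0.1768 = 4.614 V.

V_A ≈ 4.61 V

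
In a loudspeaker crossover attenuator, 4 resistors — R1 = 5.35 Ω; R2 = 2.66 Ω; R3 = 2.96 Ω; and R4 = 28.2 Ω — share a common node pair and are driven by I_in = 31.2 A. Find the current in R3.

I ≈ 11.3 A

Conductances: ΣG = 1/5.35 + 1/2.66 + 1/2.96 + 1/28.2 = 0.9362 (1/Ω).
By the current-divider rule, I = I_in · G_k/ΣG = 31.2 × 0.3609 = 11.26 A.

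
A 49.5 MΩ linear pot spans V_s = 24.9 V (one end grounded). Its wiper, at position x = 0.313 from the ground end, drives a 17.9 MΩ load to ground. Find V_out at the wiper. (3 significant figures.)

Split the track: R_lower = x·R_p = 15.49 MΩ, R_upper = (1−x)·R_p = 34.01 MΩ.
Lower segment in parallel with the load: 15.49 ‖ 17.9 = 8.305 MΩ.
Then V_out = V_s · 8.305/(34.01 + 8.305) = 4.887 V.

V_out ≈ 4.89 V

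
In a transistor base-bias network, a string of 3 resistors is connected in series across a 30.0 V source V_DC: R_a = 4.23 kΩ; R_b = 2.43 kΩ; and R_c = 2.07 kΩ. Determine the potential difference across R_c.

Total series resistance ΣR = 4.23 + 2.43 + 2.07 = 8.730 kΩ.
By the voltage-divider rule, V = 30.0 × 2.070/8.730 = 7.113 V.

V ≈ 7.11 V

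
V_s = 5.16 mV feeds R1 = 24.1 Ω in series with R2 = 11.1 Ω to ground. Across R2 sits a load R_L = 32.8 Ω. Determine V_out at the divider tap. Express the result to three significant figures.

First combine the lower leg with the load: R2 ‖ R_L = 8.293 Ω.
Voltage divider with the loaded lower leg: V_out = 5.16 × 8.293/(24.1 + 8.293) = 5.16 × 0.2560 = 1.321 mV.

V_out ≈ 1.32 mV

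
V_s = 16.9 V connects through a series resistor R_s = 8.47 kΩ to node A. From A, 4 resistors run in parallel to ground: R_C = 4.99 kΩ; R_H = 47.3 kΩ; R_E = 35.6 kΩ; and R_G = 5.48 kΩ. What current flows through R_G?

I ≈ 0.662 mA

Parallel bank: R_p = 1/(1/4.99 + 1/47.3 + 1/35.6 + 1/5.48) = 2.314 kΩ.
Node voltage V_A = V_s · R_p/(R_s + R_p) = 16.9 × 0.2146 = 3.627 V.
I(R_G) = V_A / R_G = 3.627/5.48 = 0.6618 mA.
(Equivalently: I_total = 1.567 mA, then current-divider fraction G_k/ΣG = 0.4223.)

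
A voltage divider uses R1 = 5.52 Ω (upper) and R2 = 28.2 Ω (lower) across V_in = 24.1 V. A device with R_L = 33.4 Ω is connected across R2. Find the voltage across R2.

R2 ‖ R_L = (28.2 × 33.4)/(28.2 + 33.4) = 15.29 Ω.
Then V_out = V_in · R2'/(R1 + R2') = 24.1 × 15.29/20.81 = 17.71 V.

V_out ≈ 17.7 V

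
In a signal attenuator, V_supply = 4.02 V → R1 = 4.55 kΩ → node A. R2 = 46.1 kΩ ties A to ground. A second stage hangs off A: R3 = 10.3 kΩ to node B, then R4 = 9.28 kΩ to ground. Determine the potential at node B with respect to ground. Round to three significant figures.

V_B ≈ 1.43 V

The second stage (R3 + R4 = 19.58 kΩ) loads node A in parallel with R2.
R2 ‖ (R3+R4) = 13.74 kΩ.
First divider: V_A = V_supply · 13.74/(4.55 + 13.74) = 3.020 V.
Then the unloaded second divider: V_B = V_A × R4/(R3+R4) = 3.020 × 0.4740 = 1.431 V.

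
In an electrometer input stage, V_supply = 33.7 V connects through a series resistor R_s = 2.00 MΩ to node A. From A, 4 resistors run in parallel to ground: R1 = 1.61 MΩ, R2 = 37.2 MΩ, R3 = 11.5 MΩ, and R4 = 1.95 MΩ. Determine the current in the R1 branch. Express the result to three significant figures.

I ≈ 5.99 µA

Equivalent of the parallel group: R_p = 0.8014 MΩ.
V_A = 33.7 × 0.8014/2.801 = 9.641 V.
Branch current I = V_A/R1 = 9.641/1.61 = 5.988 µA.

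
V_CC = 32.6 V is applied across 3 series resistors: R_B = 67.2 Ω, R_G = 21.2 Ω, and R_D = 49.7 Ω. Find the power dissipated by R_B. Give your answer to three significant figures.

P ≈ 3.74 W

Series current I = V_CC/ΣR = 32.6/138.1 = 0.2361 A.
V(R_B) = I·R = 15.86 V; P = V·I = 15.86 × 0.2361 = 3.745 W.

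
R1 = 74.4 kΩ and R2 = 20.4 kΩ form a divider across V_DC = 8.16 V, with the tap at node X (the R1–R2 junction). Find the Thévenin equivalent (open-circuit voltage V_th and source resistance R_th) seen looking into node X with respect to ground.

V_th ≈ 1.76 V, R_th ≈ 16.0 kΩ

Open-circuit (no load on X): V_th = V_DC · R2/(R1 + R2) = 8.16 × 20.4/(74.40 + 20.4) = 1.756 V.
Zeroing V_DC shorts the top of R1 to ground, so R_th = R1 ‖ R2 = 16.01 kΩ.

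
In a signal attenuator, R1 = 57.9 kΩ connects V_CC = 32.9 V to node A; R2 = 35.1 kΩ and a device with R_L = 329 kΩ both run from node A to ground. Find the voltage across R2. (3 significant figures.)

The load sits in parallel with R2, giving an effective lower resistance R2' = R2·R_L/(R2+R_L) = 31.72 kΩ.
Voltage divider with the loaded lower leg: V_out = 32.9 × 31.72/(57.9 + 31.72) = 32.9 × 0.3539 = 11.64 V.

V_out ≈ 11.6 V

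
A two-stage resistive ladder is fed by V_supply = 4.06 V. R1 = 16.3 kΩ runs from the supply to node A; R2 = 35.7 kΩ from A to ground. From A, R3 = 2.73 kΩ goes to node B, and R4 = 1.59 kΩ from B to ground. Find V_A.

Node A sees R2 in parallel with the series input of stage 2, R3 + R4 = 4.320 kΩ.
Effective lower resistance at A: R2 ‖ 4.320 = 3.854 kΩ.
So V_A = 4.06 × 0.1912 = 0.7763 V.

V_A ≈ 0.776 V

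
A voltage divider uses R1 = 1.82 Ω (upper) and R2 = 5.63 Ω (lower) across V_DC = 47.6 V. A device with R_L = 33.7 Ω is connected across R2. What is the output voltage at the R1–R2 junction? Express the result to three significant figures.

V_out ≈ 34.6 V

First combine the lower leg with the load: R2 ‖ R_L = 4.824 Ω.
Now apply the divider: V_out = 47.6 × 0.7261 = 34.56 V.
(Unloaded it would be 36.0 V; the load pulls it down.)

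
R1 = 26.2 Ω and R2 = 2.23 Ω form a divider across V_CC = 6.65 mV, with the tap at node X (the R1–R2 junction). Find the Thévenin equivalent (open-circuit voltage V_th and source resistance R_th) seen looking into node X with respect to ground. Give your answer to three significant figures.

V_th ≈ 0.522 mV, R_th ≈ 2.06 Ω

Open-circuit (no load on X): V_th = V_CC · R2/(R1 + R2) = 6.65 × 2.23/(26.20 + 2.23) = 0.5216 mV.
With V_CC suppressed (replaced by a short), R_th = R1 ‖ R2 = (26.20 × 2.23)/(26.20 + 2.23) = 2.055 Ω.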